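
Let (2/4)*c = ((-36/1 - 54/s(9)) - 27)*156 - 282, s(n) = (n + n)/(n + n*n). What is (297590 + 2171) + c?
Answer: 195301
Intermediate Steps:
s(n) = 2*n/(n + n²) (s(n) = (2*n)/(n + n²) = 2*n/(n + n²))
c = -104460 (c = 2*(((-36/1 - 54/(2/(1 + 9))) - 27)*156 - 282) = 2*(((-36*1 - 54/(2/10)) - 27)*156 - 282) = 2*(((-36 - 54/(2*(⅒))) - 27)*156 - 282) = 2*(((-36 - 54/⅕) - 27)*156 - 282) = 2*(((-36 - 54*5) - 27)*156 - 282) = 2*(((-36 - 270) - 27)*156 - 282) = 2*((-306 - 27)*156 - 282) = 2*(-333*156 - 282) = 2*(-51948 - 282) = 2*(-52230) = -104460)
(297590 + 2171) + c = (297590 + 2171) - 104460 = 299761 - 104460 = 195301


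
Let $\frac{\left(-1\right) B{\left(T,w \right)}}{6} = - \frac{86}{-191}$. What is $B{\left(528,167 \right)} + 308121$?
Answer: $\frac{58850595}{191} \approx 3.0812 \cdot 10^{5}$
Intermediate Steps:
$B{\left(T,w \right)} = - \frac{516}{191}$ ($B{\left(T,w \right)} = - 6 \left(- \frac{86}{-191}\right) = - 6 \left(\left(-86\right) \left(- \frac{1}{191}\right)\right) = \left(-6\right) \frac{86}{191} = - \frac{516}{191}$)
$B{\left(528,167 \right)} + 308121 = - \frac{516}{191} + 308121 = \frac{58850595}{191}$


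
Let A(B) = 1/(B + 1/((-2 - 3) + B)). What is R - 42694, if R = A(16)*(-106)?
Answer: -7558004/177 ≈ -42701.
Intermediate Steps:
A(B) = 1/(B + 1/(-5 + B))
R = -1166/177 (R = ((-5 + 16)/(1 + 16**2 - 5*16))*(-106) = (11/(1 + 256 - 80))*(-106) = (11/177)*(-106) = -1166/177 ≈ -6.5876)
R - 42694 = -1166/177 - 42694 = -7558004/177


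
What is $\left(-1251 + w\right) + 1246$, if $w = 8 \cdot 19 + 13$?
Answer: $160$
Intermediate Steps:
$w = 165$ ($w = 152 + 13 = 165$)
$\left(-1251 + w\right) + 1246 = \left(-1251 + 165\right) + 1246 = -1086 + 1246 = 160$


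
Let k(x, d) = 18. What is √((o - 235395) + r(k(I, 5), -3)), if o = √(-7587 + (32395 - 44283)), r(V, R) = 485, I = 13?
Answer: √(-234910 + 5*I*√779) ≈ 0.144 + 484.68*I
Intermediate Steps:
o = 5*I*√779 (o = √(-7587 - 11888) = √(-19475) = 5*I*√779 ≈ 139.55*I)
√((o - 235395) + r(k(I, 5), -3)) = √((5*I*√779 - 235395) + 485) = √((-235395 + 5*I*√779) + 485) = √(-234910 + 5*I*√779)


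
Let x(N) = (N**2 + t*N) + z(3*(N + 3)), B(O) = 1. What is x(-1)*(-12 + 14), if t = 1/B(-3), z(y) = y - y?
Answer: 0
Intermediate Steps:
z(y) = 0
t = 1 (t = 1/1 = 1)
x(N) = N + N**2 (x(N) = (N**2 + 1*N) + 0 = (N**2 + N) + 0 = (N + N**2) + 0 = N + N**2)
x(-1)*(-12 + 14) = (-(1 - 1))*(-12 + 14) = -1*0*2 = 0*2 = 0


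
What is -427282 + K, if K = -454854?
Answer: -882136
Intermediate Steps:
-427282 + K = -427282 - 454854 = -882136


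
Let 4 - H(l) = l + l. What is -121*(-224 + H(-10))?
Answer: 24200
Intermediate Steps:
H(l) = 4 - 2*l (H(l) = 4 - (l + l) = 4 - 2*l)
-121*(-224 + H(-10)) = -121*(-224 + (4 - 2*(-10))) = -121*(-224 + (4 + 20)) = -121*(-224 + 24) = -121*(-200) = 24200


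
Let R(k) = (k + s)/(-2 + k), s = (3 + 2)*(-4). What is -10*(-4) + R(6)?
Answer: 73/2 ≈ 36.500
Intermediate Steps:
s = -20 (s = 5*(-4) = -20)
R(k) = (-20 + k)/(-2 + k) (R(k) = (k - 20)/(-2 + k) = (-20 + k)/(-2 + k))
-10*(-4) + R(6) = -10*(-4) + (-20 + 6)/(-2 + 6) = 40 - 14/4 = 40 + (¼)*(-14) = 40 - 7/2 = 73/2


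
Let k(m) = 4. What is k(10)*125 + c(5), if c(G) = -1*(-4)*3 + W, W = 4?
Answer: 516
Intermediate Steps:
c(G) = 16 (c(G) = -1*(-4)*3 + 4 = 4*3 + 4 = 12 + 4 = 16)
k(10)*125 + c(5) = 4*125 + 16 = 500 + 16 = 516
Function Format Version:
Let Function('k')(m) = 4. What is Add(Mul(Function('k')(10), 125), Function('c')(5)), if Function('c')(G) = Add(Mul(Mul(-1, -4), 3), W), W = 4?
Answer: 516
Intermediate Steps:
Function('c')(G) = 16 (Function('c')(G) = Add(Mul(Mul(-1, -4), 3), 4) = Add(Mul(4, 3), 4) = Add(12, 4) = 16)
Add(Mul(Function('k')(10), 125), Function('c')(5)) = Add(Mul(4, 125), 16) = Add(500, 16) = 516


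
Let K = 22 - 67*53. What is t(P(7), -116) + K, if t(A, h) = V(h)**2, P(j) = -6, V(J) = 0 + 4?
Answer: -3513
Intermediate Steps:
V(J) = 4
t(A, h) = 16 (t(A, h) = 4**2 = 16)
K = -3529 (K = 22 - 3551 = -3529)
t(P(7), -116) + K = 16 - 3529 = -3513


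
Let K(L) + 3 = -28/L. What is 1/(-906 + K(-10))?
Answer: -5/4531 ≈ -0.0011035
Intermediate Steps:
K(L) = -3 - 28/L
1/(-906 + K(-10)) = 1/(-906 + (-3 - 28/(-10))) = 1/(-906 + (-3 - 28*(-⅒))) = 1/(-906 + (-3 + 14/5)) = 1/(-906 - ⅕) = 1/(-4531/5) = -5/4531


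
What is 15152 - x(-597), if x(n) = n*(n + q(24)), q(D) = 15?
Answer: -332302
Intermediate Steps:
x(n) = n*(15 + n) (x(n) = n*(n + 15) = n*(15 + n))
15152 - x(-597) = 15152 - (-597)*(15 - 597) = 15152 - (-597)*(-582) = 15152 - 1*347454 = 15152 - 347454 = -332302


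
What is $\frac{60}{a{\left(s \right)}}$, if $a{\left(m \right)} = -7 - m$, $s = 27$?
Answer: $- \frac{30}{17} \approx -1.7647$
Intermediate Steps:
$\frac{60}{a{\left(s \right)}} = \frac{60}{-7 - 27} = \frac{60}{-34} = 60 \left(- \frac{1}{34}\right) = - \frac{30}{17}$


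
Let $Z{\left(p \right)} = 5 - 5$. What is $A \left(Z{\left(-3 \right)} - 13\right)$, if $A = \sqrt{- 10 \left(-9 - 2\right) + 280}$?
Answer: $- 13 \sqrt{390} \approx -256.73$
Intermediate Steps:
$Z{\left(p \right)} = 0$ ($Z{\left(p \right)} = 5 - 5 = 0$)
$A = \sqrt{390}$ ($A = \sqrt{\left(-10\right) \left(-11\right) + 280} = \sqrt{110 + 280} = \sqrt{390} \approx 19.748$)
$A \left(Z{\left(-3 \right)} - 13\right) = \sqrt{390} \left(0 - 13\right) = \sqrt{390} \left(-13\right) = - 13 \sqrt{390}$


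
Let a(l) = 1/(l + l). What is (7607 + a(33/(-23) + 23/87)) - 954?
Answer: 31160651/4684 ≈ 6652.6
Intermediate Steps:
a(l) = 1/(2*l)
(7607 + a(33/(-23) + 23/87)) - 954 = (7607 + 1/(2*(33/(-23) + 23/87))) - 954 = (7607 + 1/(2*(33*(-1/23) + 23*(1/87)))) - 954 = (7607 + 1/(2*(-33/23 + 23/87))) - 954 = (7607 + 1/(2*(-2342/2001))) - 954 = (7607 + (½)*(-2001/2342)) - 954 = (7607 - 2001/4684) - 954 = 35629187/4684 - 954 = 31160651/4684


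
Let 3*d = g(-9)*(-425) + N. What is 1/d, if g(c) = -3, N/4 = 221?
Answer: 3/2159 ≈ 0.0013895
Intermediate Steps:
N = 884 (N = 4*221 = 884)
d = 2159/3 (d = (-3*(-425) + 884)/3 = (1275 + 884)/3 = (1/3)*2159 = 2159/3 ≈ 719.67)
1/d = 1/(2159/3) = 3/2159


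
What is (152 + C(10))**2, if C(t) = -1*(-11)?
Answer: 26569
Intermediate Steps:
C(t) = 11
(152 + C(10))**2 = (152 + 11)**2 = 163**2 = 26569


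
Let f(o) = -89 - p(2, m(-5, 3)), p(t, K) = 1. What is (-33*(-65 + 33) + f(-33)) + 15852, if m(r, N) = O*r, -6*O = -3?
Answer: 16818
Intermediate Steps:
O = 1/2 (O = -1/6*(-3) = 1/2 ≈ 0.50000)
m(r, N) = r/2
f(o) = -90 (f(o) = -89 - 1*1 = -89 - 1 = -90)
(-33*(-65 + 33) + f(-33)) + 15852 = (-33*(-65 + 33) - 90) + 15852 = (-33*(-32) - 90) + 15852 = (1056 - 90) + 15852 = 966 + 15852 = 16818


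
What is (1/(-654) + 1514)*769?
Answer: 761429195/654 ≈ 1.1643e+6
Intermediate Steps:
(1/(-654) + 1514)*769 = (-1/654 + 1514)*769 = (990155/654)*769 = 761429195/654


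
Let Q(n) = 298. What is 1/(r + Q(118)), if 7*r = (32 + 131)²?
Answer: 7/28655 ≈ 0.00024429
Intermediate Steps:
r = 26569/7 (r = (32 + 131)²/7 = (⅐)*163² = (⅐)*26569 = 26569/7 ≈ 3795.6)
1/(r + Q(118)) = 1/(26569/7 + 298) = 1/(28655/7) = 7/28655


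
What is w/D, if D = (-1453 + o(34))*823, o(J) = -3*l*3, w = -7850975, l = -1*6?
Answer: 7850975/1151377 ≈ 6.8188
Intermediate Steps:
l = -6
o(J) = 54 (o(J) = -3*(-6)*3 = 18*3 = 54)
D = -1151377 (D = (-1453 + 54)*823 = -1399*823 = -1151377)
w/D = -7850975/(-1151377) = -7850975*(-1/1151377) = 7850975/1151377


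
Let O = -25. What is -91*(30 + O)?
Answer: -455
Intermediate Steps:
-91*(30 + O) = -91*(30 - 25) = -91*5 = -455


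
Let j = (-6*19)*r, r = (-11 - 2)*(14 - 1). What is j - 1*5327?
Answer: 13939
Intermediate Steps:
r = -169 (r = -13*13 = -169)
j = 19266 (j = -6*19*(-169) = -114*(-169) = 19266)
j - 1*5327 = 19266 - 1*5327 = 19266 - 5327 = 13939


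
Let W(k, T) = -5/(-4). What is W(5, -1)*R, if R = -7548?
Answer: -9435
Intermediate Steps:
W(k, T) = 5/4 (W(k, T) = -5*(-¼) = 5/4)
W(5, -1)*R = (5/4)*(-7548) = -9435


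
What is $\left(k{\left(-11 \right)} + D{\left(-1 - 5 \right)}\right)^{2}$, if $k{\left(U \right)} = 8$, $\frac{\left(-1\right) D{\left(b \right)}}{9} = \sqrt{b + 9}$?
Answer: $307 - 144 \sqrt{3} \approx 57.585$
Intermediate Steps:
$D{\left(b \right)} = - 9 \sqrt{9 + b}$ ($D{\left(b \right)} = - 9 \sqrt{b + 9} = - 9 \sqrt{9 + b}$)
$\left(k{\left(-11 \right)} + D{\left(-1 - 5 \right)}\right)^{2} = \left(8 - 9 \sqrt{9 - 6}\right)^{2} = \left(8 - 9 \sqrt{3}\right)^{2}$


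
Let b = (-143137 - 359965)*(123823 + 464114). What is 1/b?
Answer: -1/295792280574 ≈ -3.3808e-12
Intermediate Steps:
b = -295792280574 (b = -503102*587937 = -295792280574)
1/b = 1/(-295792280574) = -1/295792280574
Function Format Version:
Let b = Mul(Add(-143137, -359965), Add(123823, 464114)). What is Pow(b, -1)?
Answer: Rational(-1, 295792280574) ≈ -3.3808e-12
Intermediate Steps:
b = -295792280574 (b = Mul(-503102, 587937) = -295792280574)
Pow(b, -1) = Pow(-295792280574, -1) = Rational(-1, 295792280574)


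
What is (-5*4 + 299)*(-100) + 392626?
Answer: 364726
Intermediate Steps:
(-5*4 + 299)*(-100) + 392626 = (-20 + 299)*(-100) + 392626 = 279*(-100) + 392626 = -27900 + 392626 = 364726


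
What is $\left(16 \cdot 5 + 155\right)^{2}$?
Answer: $55225$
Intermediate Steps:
$\left(16 \cdot 5 + 155\right)^{2} = \left(80 + 155\right)^{2} = 235^{2} = 55225$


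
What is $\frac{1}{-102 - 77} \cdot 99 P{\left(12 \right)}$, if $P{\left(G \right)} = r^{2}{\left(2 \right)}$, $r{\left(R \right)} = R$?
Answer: $- \frac{396}{179} \approx -2.2123$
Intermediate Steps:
$P{\left(G \right)} = 4$ ($P{\left(G \right)} = 2^{2} = 4$)
$\frac{1}{-102 - 77} \cdot 99 P{\left(12 \right)} = \frac{1}{-102 - 77} \cdot 99 \cdot 4 = \frac{1}{-179} \cdot 99 \cdot 4 = \left(- \frac{1}{179}\right) 99 \cdot 4 = \left(- \frac{99}{179}\right) 4 = - \frac{396}{179}$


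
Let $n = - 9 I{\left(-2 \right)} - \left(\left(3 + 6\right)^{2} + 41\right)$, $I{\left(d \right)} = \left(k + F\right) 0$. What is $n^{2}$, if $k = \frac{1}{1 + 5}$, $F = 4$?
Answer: $14884$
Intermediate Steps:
$k = \frac{1}{6} \approx 0.16667$
$I{\left(d \right)} = 0$ ($I{\left(d \right)} = \left(\frac{1}{6} + 4\right) 0 = \frac{25}{6} \cdot 0 = 0$)
$n = -122$ ($n = \left(-9\right) 0 - \left(\left(3 + 6\right)^{2} + 41\right) = 0 - \left(9^{2} + 41\right) = 0 - \left(81 + 41\right) = 0 - 122 = -122$)
$n^{2} = \left(-122\right)^{2} = 14884$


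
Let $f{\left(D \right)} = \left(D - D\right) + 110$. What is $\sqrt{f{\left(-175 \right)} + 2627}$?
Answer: $\sqrt{2737} \approx 52.316$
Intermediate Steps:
$f{\left(D \right)} = 110$ ($f{\left(D \right)} = 0 + 110 = 110$)
$\sqrt{f{\left(-175 \right)} + 2627} = \sqrt{110 + 2627} = \sqrt{2737}$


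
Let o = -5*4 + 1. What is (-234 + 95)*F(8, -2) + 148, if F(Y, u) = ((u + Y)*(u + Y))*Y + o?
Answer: -37243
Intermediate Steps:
o = -19 (o = -20 + 1 = -19)
F(Y, u) = -19 + Y*(Y + u)² (F(Y, u) = ((u + Y)*(u + Y))*Y - 19 = ((Y + u)*(Y + u))*Y - 19 = (Y + u)²*Y - 19 = Y*(Y + u)² - 19 = -19 + Y*(Y + u)²)
(-234 + 95)*F(8, -2) + 148 = (-234 + 95)*(-19 + 8*(8 - 2)²) + 148 = -139*(-19 + 8*6²) + 148 = -139*(-19 + 8*36) + 148 = -139*(-19 + 288) + 148 = -139*269 + 148 = -37391 + 148 = -37243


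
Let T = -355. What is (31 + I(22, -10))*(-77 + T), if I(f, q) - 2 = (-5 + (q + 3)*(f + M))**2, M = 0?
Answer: -10935648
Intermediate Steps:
I(f, q) = 2 + (-5 + f*(3 + q))**2 (I(f, q) = 2 + (-5 + (q + 3)*(f + 0))**2 = 2 + (-5 + (3 + q)*f)**2 = 2 + (-5 + f*(3 + q))**2)
(31 + I(22, -10))*(-77 + T) = (31 + (2 + (-5 + 3*22 + 22*(-10))**2))*(-77 - 355) = (31 + (2 + (-5 + 66 - 220)**2))*(-432) = (31 + (2 + (-159)**2))*(-432) = (31 + (2 + 25281))*(-432) = (31 + 25283)*(-432) = 25314*(-432) = -10935648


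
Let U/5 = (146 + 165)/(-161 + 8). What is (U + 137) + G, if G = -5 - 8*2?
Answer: 16193/153 ≈ 105.84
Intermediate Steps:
G = -21 (G = -5 - 16 = -21)
U = -1555/153 (U = 5*((146 + 165)/(-161 + 8)) = 5*(311/(-153)) = 5*(311*(-1/153)) = 5*(-311/153) = -1555/153 ≈ -10.163)
(U + 137) + G = (-1555/153 + 137) - 21 = 19406/153 - 21 = 16193/153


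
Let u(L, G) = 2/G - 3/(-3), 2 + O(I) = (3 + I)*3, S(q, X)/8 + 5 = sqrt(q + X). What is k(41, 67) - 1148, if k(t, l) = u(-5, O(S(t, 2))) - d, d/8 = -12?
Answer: -12610723/11999 + 48*sqrt(43)/11999 ≈ -1051.0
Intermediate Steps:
S(q, X) = -40 + 8*sqrt(X + q) (S(q, X) = -40 + 8*sqrt(q + X) = -40 + 8*sqrt(X + q))
d = -96 (d = 8*(-12) = -96)
O(I) = 7 + 3*I (O(I) = -2 + (3 + I)*3 = -2 + (9 + 3*I) = 7 + 3*I)
u(L, G) = 1 + 2/G (u(L, G) = 2/G - 3*(-1/3) = 2/G + 1 = 1 + 2/G)
k(t, l) = 96 + (-111 + 24*sqrt(2 + t))/(-113 + 24*sqrt(2 + t)) (k(t, l) = (2 + (7 + 3*(-40 + 8*sqrt(2 + t))))/(7 + 3*(-40 + 8*sqrt(2 + t))) - 1*(-96) = (2 + (7 + (-120 + 24*sqrt(2 + t))))/(7 + (-120 + 24*sqrt(2 + t))) + 96 = (2 + (-113 + 24*sqrt(2 + t)))/(-113 + 24*sqrt(2 + t)) + 96 = (-111 + 24*sqrt(2 + t))/(-113 + 24*sqrt(2 + t)) + 96 = 96 + (-111 + 24*sqrt(2 + t))/(-113 + 24*sqrt(2 + t)))
k(41, 67) - 1148 = 3*(-3653 + 776*sqrt(2 + 41))/(-113 + 24*sqrt(2 + 41)) - 1148 = 3*(-3653 + 776*sqrt(43))/(-113 + 24*sqrt(43)) - 1148 = -1148 + 3*(-3653 + 776*sqrt(43))/(-113 + 24*sqrt(43))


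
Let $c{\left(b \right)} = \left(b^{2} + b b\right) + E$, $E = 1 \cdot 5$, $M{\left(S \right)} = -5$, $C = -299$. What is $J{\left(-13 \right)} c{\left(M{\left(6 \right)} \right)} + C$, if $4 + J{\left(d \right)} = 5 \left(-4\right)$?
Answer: $-1619$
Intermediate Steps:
$E = 5$
$J{\left(d \right)} = -24$ ($J{\left(d \right)} = -4 + 5 \left(-4\right) = -4 - 20 = -24$)
$c{\left(b \right)} = 5 + 2 b^{2}$ ($c{\left(b \right)} = \left(b^{2} + b b\right) + 5 = \left(b^{2} + b^{2}\right) + 5 = 2 b^{2} + 5 = 5 + 2 b^{2}$)
$J{\left(-13 \right)} c{\left(M{\left(6 \right)} \right)} + C = - 24 \left(5 + 2 \left(-5\right)^{2}\right) - 299 = - 24 \left(5 + 2 \cdot 25\right) - 299 = - 24 \left(5 + 50\right) - 299 = \left(-24\right) 55 - 299 = -1320 - 299 = -1619$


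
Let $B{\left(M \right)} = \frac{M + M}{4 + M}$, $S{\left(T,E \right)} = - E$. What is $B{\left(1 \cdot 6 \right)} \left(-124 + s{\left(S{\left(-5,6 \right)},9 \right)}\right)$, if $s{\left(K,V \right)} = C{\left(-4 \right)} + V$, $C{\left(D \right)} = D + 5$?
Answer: $- \frac{684}{5} \approx -136.8$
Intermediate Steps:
$B{\left(M \right)} = \frac{2 M}{4 + M}$
$C{\left(D \right)} = 5 + D$
$s{\left(K,V \right)} = 1 + V$ ($s{\left(K,V \right)} = \left(5 - 4\right) + V = 1 + V$)
$B{\left(1 \cdot 6 \right)} \left(-124 + s{\left(S{\left(-5,6 \right)},9 \right)}\right) = \frac{2 \cdot 1 \cdot 6}{4 + 1 \cdot 6} \left(-124 + \left(1 + 9\right)\right) = 2 \cdot 6 \frac{1}{4 + 6} \left(-124 + 10\right) = 2 \cdot 6 \cdot \frac{1}{10} \left(-114\right) = \frac{6}{5} \left(-114\right) = - \frac{684}{5}$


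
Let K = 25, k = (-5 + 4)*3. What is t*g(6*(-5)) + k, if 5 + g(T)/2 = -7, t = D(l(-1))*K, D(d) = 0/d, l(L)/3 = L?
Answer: -3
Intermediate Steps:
l(L) = 3*L
D(d) = 0
k = -3 (k = -1*3 = -3)
t = 0 (t = 0*25 = 0)
g(T) = -24 (g(T) = -10 + 2*(-7) = -10 - 14 = -24)
t*g(6*(-5)) + k = 0*(-24) - 3 = 0 - 3 = -3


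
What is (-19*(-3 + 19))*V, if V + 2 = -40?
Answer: 12768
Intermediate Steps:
V = -42 (V = -2 - 40 = -42)
(-19*(-3 + 19))*V = -19*(-3 + 19)*(-42) = -19*16*(-42) = -304*(-42) = 12768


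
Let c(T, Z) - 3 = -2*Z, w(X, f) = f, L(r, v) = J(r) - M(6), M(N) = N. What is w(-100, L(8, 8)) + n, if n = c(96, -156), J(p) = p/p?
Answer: 310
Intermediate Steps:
J(p) = 1
L(r, v) = -5 (L(r, v) = 1 - 1*6 = 1 - 6 = -5)
c(T, Z) = 3 - 2*Z
n = 315 (n = 3 - 2*(-156) = 3 + 312 = 315)
w(-100, L(8, 8)) + n = -5 + 315 = 310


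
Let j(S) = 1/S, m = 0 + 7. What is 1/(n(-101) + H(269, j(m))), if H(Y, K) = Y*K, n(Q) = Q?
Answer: -7/438 ≈ -0.015982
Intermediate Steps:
m = 7
H(Y, K) = K*Y
1/(n(-101) + H(269, j(m))) = 1/(-101 + 269/7) = 1/(-438/7) = -7/438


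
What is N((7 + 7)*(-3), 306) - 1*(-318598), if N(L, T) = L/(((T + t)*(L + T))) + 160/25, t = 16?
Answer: 3224276523/10120 ≈ 3.1860e+5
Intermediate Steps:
N(L, T) = 32/5 + L/((16 + T)*(L + T)) (N(L, T) = L/(((T + 16)*(L + T))) + 160/25 = L/(((16 + T)*(L + T))) + 160*(1/25) = L*(1/((16 + T)*(L + T))) + 32/5 = L/((16 + T)*(L + T)) + 32/5 = 32/5 + L/((16 + T)*(L + T)))
N((7 + 7)*(-3), 306) - 1*(-318598) = (32*306**2 + 512*306 + 517*((7 + 7)*(-3)) + 32*((7 + 7)*(-3))*306)/(5*(306**2 + 16*((7 + 7)*(-3)) + 16*306 + ((7 + 7)*(-3))*306)) - 1*(-318598) = (32*93636 + 156672 + 517*(14*(-3)) + 32*(14*(-3))*306)/(5*(93636 + 16*(14*(-3)) + 4896 + (14*(-3))*306)) + 318598 = (2996352 + 156672 + 517*(-42) + 32*(-42)*306)/(5*(93636 + 16*(-42) + 4896 - 42*306)) + 318598 = (2996352 + 156672 - 21714 - 411264)/(5*(93636 - 672 + 4896 - 12852)) + 318598 = (1/5)*2720046/85008 + 318598 = (1/5)*(1/85008)*2720046 + 318598 = 64763/10120 + 318598 = 3224276523/10120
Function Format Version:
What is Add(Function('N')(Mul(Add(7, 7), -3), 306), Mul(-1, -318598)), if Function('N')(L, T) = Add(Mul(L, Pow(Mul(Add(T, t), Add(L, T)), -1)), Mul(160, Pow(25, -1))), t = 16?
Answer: Rational(3224276523, 10120) ≈ 3.1860e+5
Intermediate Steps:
Function('N')(L, T) = Add(Rational(32, 5), Mul(L, Pow(Add(16, T), -1), Pow(Add(L, T), -1))) (Function('N')(L, T) = Add(Mul(L, Pow(Mul(Add(T, 16), Add(L, T)), -1)), Mul(160, Pow(25, -1))) = Add(Mul(L, Pow(Mul(Add(16, T), Add(L, T)), -1)), Mul(160, Rational(1, 25))) = Add(Mul(L, Mul(Pow(Add(16, T), -1), Pow(Add(L, T), -1))), Rational(32, 5)) = Add(Mul(L, Pow(Add(16, T), -1), Pow(Add(L, T), -1)), Rational(32, 5)) = Add(Rational(32, 5), Mul(L, Pow(Add(16, T), -1), Pow(Add(L, T), -1))))
Add(Function('N')(Mul(Add(7, 7), -3), 306), Mul(-1, -318598)) = Add(Mul(Rational(1, 5), Pow(Add(Pow(306, 2), Mul(16, Mul(Add(7, 7), -3)), Mul(16, 306), Mul(Mul(Add(7, 7), -3), 306)), -1), Add(Mul(32, Pow(306, 2)), Mul(512, 306), Mul(517, Mul(Add(7, 7), -3)), Mul(32, Mul(Add(7, 7), -3), 306))), Mul(-1, -318598)) = Add(Mul(Rational(1, 5), Pow(Add(93636, Mul(16, Mul(14, -3)), 4896, Mul(Mul(14, -3), 306)), -1), Add(Mul(32, 93636), 156672, Mul(517, Mul(14, -3)), Mul(32, Mul(14, -3), 306))), 318598) = Add(Mul(Rational(1, 5), Pow(Add(93636, Mul(16, -42), 4896, Mul(-42, 306)), -1), Add(2996352, 156672, Mul(517, -42), Mul(32, -42, 306))), 318598) = Add(Mul(Rational(1, 5), Pow(Add(93636, -672, 4896, -12852), -1), Add(2996352, 156672, -21714, -411264)), 318598) = Add(Mul(Rational(1, 5), Pow(85008, -1), 2720046), 318598) = Add(Mul(Rational(1, 5), Rational(1, 85008), 2720046), 318598) = Add(Rational(64763, 10120), 318598) = Rational(3224276523, 10120)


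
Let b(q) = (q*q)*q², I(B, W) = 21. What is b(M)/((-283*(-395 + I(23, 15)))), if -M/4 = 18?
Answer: 13436928/52921 ≈ 253.91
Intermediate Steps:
M = -72 (M = -4*18 = -72)
b(q) = q⁴ (b(q) = q²*q² = q⁴)
b(M)/((-283*(-395 + I(23, 15)))) = (-72)⁴/((-283*(-395 + 21))) = 26873856/((-283*(-374))) = 26873856/105842 = 26873856*(1/105842) = 13436928/52921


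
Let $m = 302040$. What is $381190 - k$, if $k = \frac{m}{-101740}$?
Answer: $\frac{1939128632}{5087} \approx 3.8119 \cdot 10^{5}$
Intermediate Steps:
$k = - \frac{15102}{5087}$ ($k = \frac{302040}{-101740} = 302040 \left(- \frac{1}{101740}\right) = - \frac{15102}{5087} \approx -2.9687$)
$381190 - k = 381190 - - \frac{15102}{5087} = 381190 + \frac{15102}{5087} = \frac{1939128632}{5087}$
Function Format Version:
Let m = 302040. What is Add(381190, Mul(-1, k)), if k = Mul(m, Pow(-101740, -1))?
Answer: Rational(1939128632, 5087) ≈ 3.8119e+5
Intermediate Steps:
k = Rational(-15102, 5087) (k = Mul(302040, Pow(-101740, -1)) = Mul(302040, Rational(-1, 101740)) = Rational(-15102, 5087) ≈ -2.9687)
Add(381190, Mul(-1, k)) = Add(381190, Mul(-1, Rational(-15102, 5087))) = Add(381190, Rational(15102, 5087)) = Rational(1939128632, 5087)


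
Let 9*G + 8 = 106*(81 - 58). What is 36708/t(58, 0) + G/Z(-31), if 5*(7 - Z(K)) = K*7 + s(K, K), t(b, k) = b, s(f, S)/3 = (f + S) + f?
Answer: 1087236/1711 ≈ 635.44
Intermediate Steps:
s(f, S) = 3*S + 6*f (s(f, S) = 3*((f + S) + f) = 3*((S + f) + f) = 3*(S + 2*f) = 3*S + 6*f)
Z(K) = 7 - 16*K/5 (Z(K) = 7 - (K*7 + (3*K + 6*K))/5 = 7 - (7*K + 9*K)/5 = 7 - 16*K/5)
G = 270 (G = -8/9 + (106*(81 - 58))/9 = -8/9 + (106*23)/9 = -8/9 + (⅑)*2438 = -8/9 + 2438/9 = 270)
36708/t(58, 0) + G/Z(-31) = 36708/58 + 270/(7 - 16/5*(-31)) = 36708*(1/58) + 270/(7 + 496/5) = 18354/29 + 270/(531/5) = 18354/29 + 270*(5/531) = 18354/29 + 150/59 = 1087236/1711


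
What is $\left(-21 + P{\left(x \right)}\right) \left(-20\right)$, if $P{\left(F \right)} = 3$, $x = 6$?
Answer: $360$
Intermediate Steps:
$\left(-21 + P{\left(x \right)}\right) \left(-20\right) = \left(-21 + 3\right) \left(-20\right) = \left(-18\right) \left(-20\right) = 360$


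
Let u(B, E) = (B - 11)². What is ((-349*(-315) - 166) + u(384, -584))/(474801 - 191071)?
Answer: 124449/141865 ≈ 0.87724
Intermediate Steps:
u(B, E) = (-11 + B)²
((-349*(-315) - 166) + u(384, -584))/(474801 - 191071) = ((-349*(-315) - 166) + (-11 + 384)²)/(474801 - 191071) = ((109935 - 166) + 373²)/283730 = (109769 + 139129)*(1/283730) = 248898*(1/283730) = 124449/141865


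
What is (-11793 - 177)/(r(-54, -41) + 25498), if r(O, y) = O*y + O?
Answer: -5985/13829 ≈ -0.43279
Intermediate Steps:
r(O, y) = O + O*y
(-11793 - 177)/(r(-54, -41) + 25498) = (-11793 - 177)/(-54*(1 - 41) + 25498) = -11970/(-54*(-40) + 25498) = -11970/(2160 + 25498) = -11970/27658 = -11970*1/27658 = -5985/13829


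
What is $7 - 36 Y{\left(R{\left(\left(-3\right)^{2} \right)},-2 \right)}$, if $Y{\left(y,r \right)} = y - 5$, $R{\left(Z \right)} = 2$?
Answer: $115$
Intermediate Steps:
$Y{\left(y,r \right)} = -5 + y$
$7 - 36 Y{\left(R{\left(\left(-3\right)^{2} \right)},-2 \right)} = 7 - 36 \left(-5 + 2\right) = 7 - -108 = 7 + 108 = 115$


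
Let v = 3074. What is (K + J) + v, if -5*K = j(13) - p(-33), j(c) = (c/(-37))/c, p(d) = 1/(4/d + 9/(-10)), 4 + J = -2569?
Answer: 31222972/62345 ≈ 500.81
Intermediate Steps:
J = -2573 (J = -4 - 2569 = -2573)
p(d) = 1/(-9/10 + 4/d) (p(d) = 1/(4/d + 9*(-⅒)) = 1/(4/d - 9/10) = 1/(-9/10 + 4/d))
j(c) = -1/37 (j(c) = (c*(-1/37))/c = (-c/37)/c = -1/37)
K = -11873/62345 (K = -(-1/37 - (-10)*(-33)/(-40 + 9*(-33)))/5 = -(-1/37 - (-10)*(-33)/(-40 - 297))/5 = -(-1/37 - (-10)*(-33)/(-337))/5 = -(-1/37 - (-10)*(-33)*(-1)/337)/5 = -(-1/37 - 1*(-330/337))/5 = -(-1/37 + 330/337)/5 = -⅕*11873/12469 = -11873/62345 ≈ -0.19044)
(K + J) + v = (-11873/62345 - 2573) + 3074 = -160425558/62345 + 3074 = 31222972/62345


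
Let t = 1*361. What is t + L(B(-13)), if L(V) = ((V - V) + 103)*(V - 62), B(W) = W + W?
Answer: -8703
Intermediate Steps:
B(W) = 2*W
t = 361
L(V) = -6386 + 103*V (L(V) = (0 + 103)*(-62 + V) = 103*(-62 + V) = -6386 + 103*V)
t + L(B(-13)) = 361 + (-6386 + 103*(2*(-13))) = 361 + (-6386 + 103*(-26)) = 361 + (-6386 - 2678) = 361 - 9064 = -8703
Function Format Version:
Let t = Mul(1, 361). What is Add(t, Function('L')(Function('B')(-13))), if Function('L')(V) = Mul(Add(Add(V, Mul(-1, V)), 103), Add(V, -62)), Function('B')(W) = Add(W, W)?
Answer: -8703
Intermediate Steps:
Function('B')(W) = Mul(2, W)
t = 361
Function('L')(V) = Add(-6386, Mul(103, V)) (Function('L')(V) = Mul(Add(0, 103), Add(-62, V)) = Mul(103, Add(-62, V)) = Add(-6386, Mul(103, V)))
Add(t, Function('L')(Function('B')(-13))) = Add(361, Add(-6386, Mul(103, Mul(2, -13)))) = Add(361, Add(-6386, Mul(103, -26))) = Add(361, Add(-6386, -2678)) = Add(361, -9064) = -8703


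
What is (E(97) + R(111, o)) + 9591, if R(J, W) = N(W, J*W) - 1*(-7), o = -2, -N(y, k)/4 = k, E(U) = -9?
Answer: 10477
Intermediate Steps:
N(y, k) = -4*k
R(J, W) = 7 - 4*J*W (R(J, W) = -4*J*W - 1*(-7) = -4*J*W + 7 = 7 - 4*J*W)
(E(97) + R(111, o)) + 9591 = (-9 + (7 - 4*111*(-2))) + 9591 = (-9 + (7 + 888)) + 9591 = (-9 + 895) + 9591 = 886 + 9591 = 10477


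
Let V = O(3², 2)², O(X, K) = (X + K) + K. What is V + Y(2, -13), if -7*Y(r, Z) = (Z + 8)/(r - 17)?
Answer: 3548/21 ≈ 168.95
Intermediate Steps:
O(X, K) = X + 2*K (O(X, K) = (K + X) + K = X + 2*K)
Y(r, Z) = -(8 + Z)/(7*(-17 + r)) (Y(r, Z) = -(Z + 8)/(7*(r - 17)) = -(8 + Z)/(7*(-17 + r)))
V = 169 (V = (3² + 2*2)² = (9 + 4)² = 13² = 169)
V + Y(2, -13) = 169 + (-8 - 1*(-13))/(7*(-17 + 2)) = 169 + (⅐)*(-8 + 13)/(-15) = 169 + (⅐)*(-1/15)*5 = 169 - 1/21 = 3548/21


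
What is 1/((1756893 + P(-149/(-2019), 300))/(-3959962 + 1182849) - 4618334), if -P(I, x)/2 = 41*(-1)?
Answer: -2777113/12825637146717 ≈ -2.1653e-7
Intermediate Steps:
P(I, x) = 82 (P(I, x) = -82*(-1) = -2*(-41) = 82)
1/((1756893 + P(-149/(-2019), 300))/(-3959962 + 1182849) - 4618334) = 1/((1756893 + 82)/(-3959962 + 1182849) - 4618334) = 1/(1756975/(-2777113) - 4618334) = 1/(1756975*(-1/2777113) - 4618334) = 1/(-1756975/2777113 - 4618334) = 1/(-12825637146717/2777113) = -2777113/12825637146717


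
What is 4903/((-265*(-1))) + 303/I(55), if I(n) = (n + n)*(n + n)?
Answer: 11881319/641300 ≈ 18.527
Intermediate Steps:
I(n) = 4*n² (I(n) = (2*n)*(2*n) = 4*n²)
4903/((-265*(-1))) + 303/I(55) = 4903/((-265*(-1))) + 303/((4*55²)) = 4903/265 + 303/((4*3025)) = 4903*(1/265) + 303/12100 = 4903/265 + 303*(1/12100) = 4903/265 + 303/12100 = 11881319/641300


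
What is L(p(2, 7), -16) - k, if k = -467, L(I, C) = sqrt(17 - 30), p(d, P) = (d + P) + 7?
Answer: 467 + I*sqrt(13) ≈ 467.0 + 3.6056*I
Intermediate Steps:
p(d, P) = 7 + P + d (p(d, P) = (P + d) + 7 = 7 + P + d)
L(I, C) = I*sqrt(13) (L(I, C) = sqrt(-13) = I*sqrt(13))
L(p(2, 7), -16) - k = I*sqrt(13) - 1*(-467) = I*sqrt(13) + 467 = 467 + I*sqrt(13)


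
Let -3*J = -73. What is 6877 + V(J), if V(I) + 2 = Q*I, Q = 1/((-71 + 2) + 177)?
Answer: 2227573/324 ≈ 6875.2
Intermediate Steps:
J = 73/3 (J = -1/3*(-73) = 73/3 ≈ 24.333)
Q = 1/108 (Q = 1/(-69 + 177) = 1/108 ≈ 0.0092593)
V(I) = -2 + I/108
6877 + V(J) = 6877 + (-2 + (1/108)*(73/3)) = 6877 + (-2 + 73/324) = 6877 - 575/324 = 2227573/324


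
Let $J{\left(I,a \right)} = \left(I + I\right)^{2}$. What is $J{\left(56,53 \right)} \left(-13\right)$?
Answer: $-163072$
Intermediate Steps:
$J{\left(I,a \right)} = 4 I^{2}$ ($J{\left(I,a \right)} = \left(2 I\right)^{2} = 4 I^{2}$)
$J{\left(56,53 \right)} \left(-13\right) = 4 \cdot 56^{2} \left(-13\right) = 4 \cdot 3136 \left(-13\right) = 12544 \left(-13\right) = -163072$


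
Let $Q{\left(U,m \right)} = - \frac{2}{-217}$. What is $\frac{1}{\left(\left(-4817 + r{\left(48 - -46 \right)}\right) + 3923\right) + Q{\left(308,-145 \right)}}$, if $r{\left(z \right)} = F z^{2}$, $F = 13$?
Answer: $\frac{217}{24732360} \approx 8.7739 \cdot 10^{-6}$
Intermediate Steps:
$Q{\left(U,m \right)} = \frac{2}{217}$ ($Q{\left(U,m \right)} = \left(-2\right) \left(- \frac{1}{217}\right) = \frac{2}{217}$)
$r{\left(z \right)} = 13 z^{2}$
$\frac{1}{\left(\left(-4817 + r{\left(48 - -46 \right)}\right) + 3923\right) + Q{\left(308,-145 \right)}} = \frac{1}{\left(\left(-4817 + 13 \left(48 - -46\right)^{2}\right) + 3923\right) + \frac{2}{217}} = \frac{1}{\left(\left(-4817 + 13 \left(48 + 46\right)^{2}\right) + 3923\right) + \frac{2}{217}} = \frac{1}{\left(\left(-4817 + 13 \cdot 94^{2}\right) + 3923\right) + \frac{2}{217}} = \frac{1}{\left(\left(-4817 + 13 \cdot 8836\right) + 3923\right) + \frac{2}{217}} = \frac{1}{\left(\left(-4817 + 114868\right) + 3923\right) + \frac{2}{217}} = \frac{1}{\left(110051 + 3923\right) + \frac{2}{217}} = \frac{1}{113974 + \frac{2}{217}} = \frac{1}{\frac{24732360}{217}} = \frac{217}{24732360}$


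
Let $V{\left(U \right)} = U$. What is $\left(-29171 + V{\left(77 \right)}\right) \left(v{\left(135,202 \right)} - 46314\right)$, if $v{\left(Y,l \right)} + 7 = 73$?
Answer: $1345539312$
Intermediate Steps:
$v{\left(Y,l \right)} = 66$ ($v{\left(Y,l \right)} = -7 + 73 = 66$)
$\left(-29171 + V{\left(77 \right)}\right) \left(v{\left(135,202 \right)} - 46314\right) = \left(-29171 + 77\right) \left(66 - 46314\right) = \left(-29094\right) \left(-46248\right) = 1345539312$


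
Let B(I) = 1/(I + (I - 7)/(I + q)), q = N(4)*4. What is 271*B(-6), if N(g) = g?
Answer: -2710/73 ≈ -37.123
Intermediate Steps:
q = 16 (q = 4*4 = 16)
B(I) = 1/(I + (-7 + I)/(16 + I)) (B(I) = 1/(I + (I - 7)/(I + 16)) = 1/(I + (-7 + I)/(16 + I)))
271*B(-6) = 271*((16 - 6)/(-7 + (-6)² + 17*(-6))) = 271*(10/(-7 + 36 - 102)) = 271*(10/(-73)) = 271*(-1/73*10) = 271*(-10/73) = -2710/73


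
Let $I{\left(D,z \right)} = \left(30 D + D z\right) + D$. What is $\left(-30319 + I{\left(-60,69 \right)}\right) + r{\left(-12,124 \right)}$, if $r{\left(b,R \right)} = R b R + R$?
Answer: $-220707$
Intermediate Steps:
$I{\left(D,z \right)} = 31 D + D z$
$r{\left(b,R \right)} = R + b R^{2}$ ($r{\left(b,R \right)} = b R^{2} + R = R + b R^{2}$)
$\left(-30319 + I{\left(-60,69 \right)}\right) + r{\left(-12,124 \right)} = \left(-30319 - 60 \left(31 + 69\right)\right) + 124 \left(1 + 124 \left(-12\right)\right) = \left(-30319 - 6000\right) + 124 \left(1 - 1488\right) = \left(-30319 - 6000\right) + 124 \left(-1487\right) = -36319 - 184388 = -220707$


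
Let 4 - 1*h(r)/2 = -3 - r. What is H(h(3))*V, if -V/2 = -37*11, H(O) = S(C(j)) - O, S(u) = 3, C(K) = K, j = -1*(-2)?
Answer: -13838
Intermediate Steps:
j = 2
h(r) = 14 + 2*r (h(r) = 8 - 2*(-3 - r) = 8 + (6 + 2*r) = 14 + 2*r)
H(O) = 3 - O
V = 814 (V = -(-74)*11 = -2*(-407) = 814)
H(h(3))*V = (3 - (14 + 2*3))*814 = (3 - (14 + 6))*814 = (3 - 1*20)*814 = (3 - 20)*814 = -17*814 = -13838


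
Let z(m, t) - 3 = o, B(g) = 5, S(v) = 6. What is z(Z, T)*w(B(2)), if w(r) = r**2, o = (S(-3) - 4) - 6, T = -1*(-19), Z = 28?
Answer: -25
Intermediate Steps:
T = 19
o = -4 (o = (6 - 4) - 6 = 2 - 6 = -4)
z(m, t) = -1 (z(m, t) = 3 - 4 = -1)
z(Z, T)*w(B(2)) = -1*5**2 = -1*25 = -25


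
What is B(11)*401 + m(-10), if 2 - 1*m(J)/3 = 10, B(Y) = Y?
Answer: 4387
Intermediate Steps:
m(J) = -24 (m(J) = 6 - 3*10 = 6 - 30 = -24)
B(11)*401 + m(-10) = 11*401 - 24 = 4411 - 24 = 4387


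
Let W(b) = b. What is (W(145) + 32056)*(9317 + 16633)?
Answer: 835615950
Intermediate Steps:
(W(145) + 32056)*(9317 + 16633) = (145 + 32056)*(9317 + 16633) = 32201*25950 = 835615950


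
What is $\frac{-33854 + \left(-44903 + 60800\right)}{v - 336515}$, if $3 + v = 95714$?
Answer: $\frac{17957}{240804} \approx 0.074571$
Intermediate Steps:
$v = 95711$ ($v = -3 + 95714 = 95711$)
$\frac{-33854 + \left(-44903 + 60800\right)}{v - 336515} = \frac{-33854 + \left(-44903 + 60800\right)}{95711 - 336515} = \frac{-33854 + 15897}{-240804} = \left(-17957\right) \left(- \frac{1}{240804}\right) = \frac{17957}{240804}$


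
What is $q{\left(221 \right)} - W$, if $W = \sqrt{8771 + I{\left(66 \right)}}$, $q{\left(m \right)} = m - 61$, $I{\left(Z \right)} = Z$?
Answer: $160 - \sqrt{8837} \approx 65.995$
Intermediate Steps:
$q{\left(m \right)} = -61 + m$
$W = \sqrt{8837}$ ($W = \sqrt{8771 + 66} = \sqrt{8837} \approx 94.005$)
$q{\left(221 \right)} - W = \left(-61 + 221\right) - \sqrt{8837} = 160 - \sqrt{8837}$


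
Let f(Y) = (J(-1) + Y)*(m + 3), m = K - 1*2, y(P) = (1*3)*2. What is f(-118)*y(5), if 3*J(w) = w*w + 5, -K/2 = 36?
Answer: 49416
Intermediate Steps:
K = -72 (K = -2*36 = -72)
y(P) = 6 (y(P) = 3*2 = 6)
J(w) = 5/3 + w²/3 (J(w) = (w*w + 5)/3 = (w² + 5)/3 = (5 + w²)/3 = 5/3 + w²/3)
m = -74 (m = -72 - 1*2 = -72 - 2 = -74)
f(Y) = -142 - 71*Y (f(Y) = ((5/3 + (⅓)*(-1)²) + Y)*(-74 + 3) = ((5/3 + (⅓)*1) + Y)*(-71) = ((5/3 + ⅓) + Y)*(-71) = (2 + Y)*(-71) = -142 - 71*Y)
f(-118)*y(5) = (-142 - 71*(-118))*6 = (-142 + 8378)*6 = 8236*6 = 49416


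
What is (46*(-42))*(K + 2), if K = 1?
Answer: -5796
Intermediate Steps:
(46*(-42))*(K + 2) = (46*(-42))*(1 + 2) = -1932*3 = -5796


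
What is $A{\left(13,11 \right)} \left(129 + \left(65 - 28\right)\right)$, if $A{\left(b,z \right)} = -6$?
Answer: $-996$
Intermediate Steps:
$A{\left(13,11 \right)} \left(129 + \left(65 - 28\right)\right) = - 6 \left(129 + \left(65 - 28\right)\right) = - 6 \left(129 + 37\right) = \left(-6\right) 166 = -996$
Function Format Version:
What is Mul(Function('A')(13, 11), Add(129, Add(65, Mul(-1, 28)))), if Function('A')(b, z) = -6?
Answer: -996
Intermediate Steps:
Mul(Function('A')(13, 11), Add(129, Add(65, Mul(-1, 28)))) = Mul(-6, Add(129, Add(65, Mul(-1, 28)))) = Mul(-6, Add(129, Add(65, -28))) = Mul(-6, Add(129, 37)) = Mul(-6, 166) = -996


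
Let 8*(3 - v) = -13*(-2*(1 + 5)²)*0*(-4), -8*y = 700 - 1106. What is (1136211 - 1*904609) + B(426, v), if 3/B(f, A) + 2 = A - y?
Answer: 46088786/199 ≈ 2.3160e+5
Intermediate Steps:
y = 203/4 (y = -(700 - 1106)/8 = -⅛*(-406) = 203/4 ≈ 50.750)
v = 3 (v = 3 - (-13*(-2*(1 + 5)²)*0)*(-4)/8 = 3 - (-13*(-2*6²)*0)*(-4)/8 = 3 - (-13*(-2*36)*0)*(-4)/8 = 3 - (-(-936)*0)*(-4)/8 = 3 - (-13*0)*(-4)/8 = 3 - 0*(-4) = 3 - ⅛*0 = 3 + 0 = 3)
B(f, A) = 3/(-211/4 + A) (B(f, A) = 3/(-2 + (A - 1*203/4)) = 3/(-2 + (A - 203/4)) = 3/(-2 + (-203/4 + A)) = 3/(-211/4 + A))
(1136211 - 1*904609) + B(426, v) = (1136211 - 1*904609) + 12/(-211 + 4*3) = (1136211 - 904609) + 12/(-211 + 12) = 231602 + 12/(-199) = 231602 + 12*(-1/199) = 231602 - 12/199 = 46088786/199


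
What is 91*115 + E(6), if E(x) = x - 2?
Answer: 10469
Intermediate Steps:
E(x) = -2 + x
91*115 + E(6) = 91*115 + (-2 + 6) = 10465 + 4 = 10469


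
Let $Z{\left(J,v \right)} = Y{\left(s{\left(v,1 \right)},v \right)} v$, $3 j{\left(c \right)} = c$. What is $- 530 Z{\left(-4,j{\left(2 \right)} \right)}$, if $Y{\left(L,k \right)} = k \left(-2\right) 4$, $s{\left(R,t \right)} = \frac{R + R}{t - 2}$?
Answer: $\frac{16960}{9} \approx 1884.4$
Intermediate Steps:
$j{\left(c \right)} = \frac{c}{3}$
$s{\left(R,t \right)} = \frac{2 R}{-2 + t}$
$Y{\left(L,k \right)} = - 8 k$ ($Y{\left(L,k \right)} = - 2 k 4 = - 8 k$)
$Z{\left(J,v \right)} = - 8 v^{2}$ ($Z{\left(J,v \right)} = - 8 v v = - 8 v^{2}$)
$- 530 Z{\left(-4,j{\left(2 \right)} \right)} = - 530 \left(- 8 \left(\frac{1}{3} \cdot 2\right)^{2}\right) = - 530 \left(- 8 \left(\frac{2}{3}\right)^{2}\right) = - 530 \left(\left(-8\right) \frac{4}{9}\right) = \left(-530\right) \left(- \frac{32}{9}\right) = \frac{16960}{9}$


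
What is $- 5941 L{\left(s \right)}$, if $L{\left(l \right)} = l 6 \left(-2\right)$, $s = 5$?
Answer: $356460$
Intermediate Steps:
$L{\left(l \right)} = - 12 l$ ($L{\left(l \right)} = 6 l \left(-2\right) = - 12 l$)
$- 5941 L{\left(s \right)} = - 5941 \left(\left(-12\right) 5\right) = \left(-5941\right) \left(-60\right) = 356460$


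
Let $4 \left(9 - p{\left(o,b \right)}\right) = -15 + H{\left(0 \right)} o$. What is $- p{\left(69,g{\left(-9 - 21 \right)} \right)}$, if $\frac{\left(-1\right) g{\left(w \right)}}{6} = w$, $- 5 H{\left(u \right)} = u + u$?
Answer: $- \frac{51}{4} \approx -12.75$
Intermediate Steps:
$H{\left(u \right)} = - \frac{2 u}{5}$ ($H{\left(u \right)} = - \frac{u + u}{5} = - \frac{2 u}{5}$)
$g{\left(w \right)} = - 6 w$
$p{\left(o,b \right)} = \frac{51}{4}$ ($p{\left(o,b \right)} = 9 - \frac{-15 + \left(- \frac{2}{5}\right) 0 o}{4} = 9 - \frac{-15 + 0 o}{4} = 9 - \frac{-15 + 0}{4} = 9 - - \frac{15}{4} = 9 + \frac{15}{4} = \frac{51}{4}$)
$- p{\left(69,g{\left(-9 - 21 \right)} \right)} = \left(-1\right) \frac{51}{4} = - \frac{51}{4}$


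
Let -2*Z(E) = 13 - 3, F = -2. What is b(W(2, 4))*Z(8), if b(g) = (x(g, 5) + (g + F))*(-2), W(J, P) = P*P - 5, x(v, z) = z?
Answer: 140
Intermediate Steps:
Z(E) = -5 (Z(E) = -(13 - 3)/2 = -½*10 = -5)
W(J, P) = -5 + P² (W(J, P) = P² - 5 = -5 + P²)
b(g) = -6 - 2*g (b(g) = (5 + (g - 2))*(-2) = (5 + (-2 + g))*(-2) = (3 + g)*(-2) = -6 - 2*g)
b(W(2, 4))*Z(8) = (-6 - 2*(-5 + 4²))*(-5) = (-6 - 2*(-5 + 16))*(-5) = (-6 - 2*11)*(-5) = (-6 - 22)*(-5) = -28*(-5) = 140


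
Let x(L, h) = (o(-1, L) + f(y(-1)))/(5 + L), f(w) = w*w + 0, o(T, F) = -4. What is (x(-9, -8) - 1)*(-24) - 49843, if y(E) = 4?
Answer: -49747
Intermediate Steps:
f(w) = w**2 (f(w) = w**2 + 0 = w**2)
x(L, h) = 12/(5 + L) (x(L, h) = (-4 + 4**2)/(5 + L) = (-4 + 16)/(5 + L) = 12/(5 + L))
(x(-9, -8) - 1)*(-24) - 49843 = (12/(5 - 9) - 1)*(-24) - 49843 = (12/(-4) - 1)*(-24) - 49843 = (12*(-1/4) - 1)*(-24) - 49843 = (-3 - 1)*(-24) - 49843 = -4*(-24) - 49843 = 96 - 49843 = -49747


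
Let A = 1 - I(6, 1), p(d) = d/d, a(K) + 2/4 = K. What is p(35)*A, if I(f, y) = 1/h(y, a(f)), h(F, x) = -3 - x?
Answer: 19/17 ≈ 1.1176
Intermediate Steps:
a(K) = -½ + K
p(d) = 1
I(f, y) = 1/(-5/2 - f) (I(f, y) = 1/(-3 - (-½ + f)) = 1/(-3 + (½ - f)) = 1/(-5/2 - f))
A = 19/17 (A = 1 - (-2)/(5 + 2*6) = 1 - (-2)/(5 + 12) = 1 - (-2)/17 = 1 - 1*(-2/17) = 1 + 2/17 = 19/17 ≈ 1.1176)
p(35)*A = 1*(19/17) = 19/17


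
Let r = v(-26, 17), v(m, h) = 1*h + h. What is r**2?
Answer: 1156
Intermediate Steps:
v(m, h) = 2*h (v(m, h) = h + h = 2*h)
r = 34 (r = 2*17 = 34)
r**2 = 34**2 = 1156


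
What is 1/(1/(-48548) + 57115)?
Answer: 48548/2772819019 ≈ 1.7509e-5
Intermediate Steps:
1/(1/(-48548) + 57115) = 1/(-1/48548 + 57115) = 1/(2772819019/48548) = 48548/2772819019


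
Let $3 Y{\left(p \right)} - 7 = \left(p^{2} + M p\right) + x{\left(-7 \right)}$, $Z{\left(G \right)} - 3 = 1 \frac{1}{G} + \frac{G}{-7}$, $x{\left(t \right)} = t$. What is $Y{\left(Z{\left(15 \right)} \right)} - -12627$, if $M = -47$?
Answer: $\frac{417168739}{33075} \approx 12613.0$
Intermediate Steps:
$Z{\left(G \right)} = 3 + \frac{1}{G} - \frac{G}{7}$ ($Z{\left(G \right)} = 3 + \left(1 \frac{1}{G} + \frac{G}{-7}\right) = 3 + \left(\frac{1}{G} + G \left(- \frac{1}{7}\right)\right) = 3 - \left(- \frac{1}{G} + \frac{G}{7}\right) = 3 + \frac{1}{G} - \frac{G}{7}$)
$Y{\left(p \right)} = - \frac{47 p}{3} + \frac{p^{2}}{3}$ ($Y{\left(p \right)} = \frac{7}{3} + \frac{\left(p^{2} - 47 p\right) - 7}{3} = \frac{7}{3} + \frac{-7 + p^{2} - 47 p}{3} = \frac{7}{3} - \left(\frac{7}{3} - \frac{p^{2}}{3} + \frac{47 p}{3}\right) = - \frac{47 p}{3} + \frac{p^{2}}{3}$)
$Y{\left(Z{\left(15 \right)} \right)} - -12627 = \frac{\left(3 + \frac{1}{15} - \frac{15}{7}\right) \left(-47 + \left(3 + \frac{1}{15} - \frac{15}{7}\right)\right)}{3} - -12627 = \frac{\left(3 + \frac{1}{15} - \frac{15}{7}\right) \left(-47 + \left(3 + \frac{1}{15} - \frac{15}{7}\right)\right)}{3} + 12627 = \frac{1}{3} \cdot \frac{97}{105} \left(-47 + \frac{97}{105}\right) + 12627 = \frac{1}{3} \cdot \frac{97}{105} \left(- \frac{4838}{105}\right) + 12627 = - \frac{469286}{33075} + 12627 = \frac{417168739}{33075}$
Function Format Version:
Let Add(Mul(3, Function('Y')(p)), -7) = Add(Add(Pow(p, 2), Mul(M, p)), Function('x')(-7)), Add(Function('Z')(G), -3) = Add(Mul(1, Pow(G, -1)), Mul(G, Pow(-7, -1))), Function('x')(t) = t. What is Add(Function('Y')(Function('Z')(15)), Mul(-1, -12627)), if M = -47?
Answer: Rational(417168739, 33075) ≈ 12613.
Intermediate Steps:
Function('Z')(G) = Add(3, Pow(G, -1), Mul(Rational(-1, 7), G)) (Function('Z')(G) = Add(3, Add(Mul(1, Pow(G, -1)), Mul(G, Pow(-7, -1)))) = Add(3, Add(Pow(G, -1), Mul(G, Rational(-1, 7)))) = Add(3, Add(Pow(G, -1), Mul(Rational(-1, 7), G))) = Add(3, Pow(G, -1), Mul(Rational(-1, 7), G)))
Function('Y')(p) = Add(Mul(Rational(-47, 3), p), Mul(Rational(1, 3), Pow(p, 2))) (Function('Y')(p) = Add(Rational(7, 3), Mul(Rational(1, 3), Add(Add(Pow(p, 2), Mul(-47, p)), -7))) = Add(Rational(7, 3), Mul(Rational(1, 3), Add(-7, Pow(p, 2), Mul(-47, p)))) = Add(Rational(7, 3), Add(Rational(-7, 3), Mul(Rational(-47, 3), p), Mul(Rational(1, 3), Pow(p, 2)))) = Add(Mul(Rational(-47, 3), p), Mul(Rational(1, 3), Pow(p, 2))))
Add(Function('Y')(Function('Z')(15)), Mul(-1, -12627)) = Add(Mul(Rational(1, 3), Add(3, Pow(15, -1), Mul(Rational(-1, 7), 15)), Add(-47, Add(3, Pow(15, -1), Mul(Rational(-1, 7), 15)))), Mul(-1, -12627)) = Add(Mul(Rational(1, 3), Add(3, Rational(1, 15), Rational(-15, 7)), Add(-47, Add(3, Rational(1, 15), Rational(-15, 7)))), 12627) = Add(Mul(Rational(1, 3), Rational(97, 105), Add(-47, Rational(97, 105))), 12627) = Add(Mul(Rational(1, 3), Rational(97, 105), Rational(-4838, 105)), 12627) = Add(Rational(-469286, 33075), 12627) = Rational(417168739, 33075)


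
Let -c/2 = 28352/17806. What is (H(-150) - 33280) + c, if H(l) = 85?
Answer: -295563437/8903 ≈ -33198.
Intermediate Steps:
c = -28352/8903 (c = -56704/17806 = -2*14176/8903 = -28352/8903 ≈ -3.1845)
(H(-150) - 33280) + c = (85 - 33280) - 28352/8903 = -33195 - 28352/8903 = -295563437/8903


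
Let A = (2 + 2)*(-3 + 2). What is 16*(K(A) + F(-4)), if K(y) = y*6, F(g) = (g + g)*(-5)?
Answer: 256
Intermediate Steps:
F(g) = -10*g (F(g) = (2*g)*(-5) = -10*g)
A = -4 (A = 4*(-1) = -4)
K(y) = 6*y
16*(K(A) + F(-4)) = 16*(6*(-4) - 10*(-4)) = 16*(-24 + 40) = 16*16 = 256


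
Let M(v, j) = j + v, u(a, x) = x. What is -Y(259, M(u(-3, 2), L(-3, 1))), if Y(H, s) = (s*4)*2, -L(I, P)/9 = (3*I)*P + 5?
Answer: -304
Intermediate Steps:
L(I, P) = -45 - 27*I*P (L(I, P) = -9*((3*I)*P + 5) = -9*(3*I*P + 5) = -9*(5 + 3*I*P) = -45 - 27*I*P)
Y(H, s) = 8*s (Y(H, s) = (4*s)*2 = 8*s)
-Y(259, M(u(-3, 2), L(-3, 1))) = -8*((-45 - 27*(-3)*1) + 2) = -8*((-45 + 81) + 2) = -8*(36 + 2) = -8*38 = -1*304 = -304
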